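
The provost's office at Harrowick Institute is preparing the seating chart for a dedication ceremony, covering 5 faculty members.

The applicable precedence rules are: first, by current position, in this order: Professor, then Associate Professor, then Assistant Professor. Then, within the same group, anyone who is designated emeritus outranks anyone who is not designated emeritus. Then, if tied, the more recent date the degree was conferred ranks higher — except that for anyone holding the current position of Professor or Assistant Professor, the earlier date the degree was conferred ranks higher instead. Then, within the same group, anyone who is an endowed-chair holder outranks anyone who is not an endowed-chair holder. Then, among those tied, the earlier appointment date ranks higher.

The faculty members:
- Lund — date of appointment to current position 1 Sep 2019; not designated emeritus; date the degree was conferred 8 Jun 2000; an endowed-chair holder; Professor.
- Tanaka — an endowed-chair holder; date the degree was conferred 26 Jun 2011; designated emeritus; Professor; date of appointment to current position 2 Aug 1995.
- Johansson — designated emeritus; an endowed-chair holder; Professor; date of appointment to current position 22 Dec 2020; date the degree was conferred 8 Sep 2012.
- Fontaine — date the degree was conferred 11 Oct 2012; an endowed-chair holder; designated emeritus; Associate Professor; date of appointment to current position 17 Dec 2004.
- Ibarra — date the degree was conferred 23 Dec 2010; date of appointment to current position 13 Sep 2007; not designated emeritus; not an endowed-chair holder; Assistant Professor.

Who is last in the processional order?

Ibarra

By current position: Tanaka, Johansson and Lund (Professor); then Fontaine (Associate Professor); then Ibarra (Assistant Professor).
Among Tanaka, Johansson and Lund, designated emeritus before not designated emeritus: Tanaka and Johansson (designated emeritus) before Lund (not designated emeritus).
Among Tanaka and Johansson, by date the degree was conferred (earlier first) (reversed rule for this group): Tanaka (26 Jun 2011) before Johansson (8 Sep 2012).
Order: Tanaka, Johansson, Lund, Fontaine, Ibarra.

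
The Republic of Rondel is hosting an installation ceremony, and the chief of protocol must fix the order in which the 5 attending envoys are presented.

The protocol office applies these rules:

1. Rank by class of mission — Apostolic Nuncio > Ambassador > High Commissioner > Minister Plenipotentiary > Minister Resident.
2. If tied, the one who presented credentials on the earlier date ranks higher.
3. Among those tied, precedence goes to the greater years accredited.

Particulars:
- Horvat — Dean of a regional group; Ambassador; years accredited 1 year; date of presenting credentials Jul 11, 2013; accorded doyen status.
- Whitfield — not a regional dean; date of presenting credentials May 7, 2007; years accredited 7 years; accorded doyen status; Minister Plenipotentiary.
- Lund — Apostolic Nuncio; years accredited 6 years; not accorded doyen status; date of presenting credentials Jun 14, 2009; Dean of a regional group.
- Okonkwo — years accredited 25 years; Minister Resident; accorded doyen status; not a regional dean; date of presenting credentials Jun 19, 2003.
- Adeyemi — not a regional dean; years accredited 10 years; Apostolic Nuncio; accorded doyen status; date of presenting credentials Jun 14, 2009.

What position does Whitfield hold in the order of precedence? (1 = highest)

By class of mission: Adeyemi and Lund (Apostolic Nuncio); then Horvat (Ambassador); then Whitfield (Minister Plenipotentiary); then Okonkwo (Minister Resident).
Adeyemi and Lund both have date of presenting credentials Jun 14, 2009, so the next rule applies.
Among Adeyemi and Lund, by years accredited (higher first): Adeyemi (10 years) before Lund (6 years).
Order: Adeyemi, Lund, Horvat, Whitfield, Okonkwo. So position 4.

4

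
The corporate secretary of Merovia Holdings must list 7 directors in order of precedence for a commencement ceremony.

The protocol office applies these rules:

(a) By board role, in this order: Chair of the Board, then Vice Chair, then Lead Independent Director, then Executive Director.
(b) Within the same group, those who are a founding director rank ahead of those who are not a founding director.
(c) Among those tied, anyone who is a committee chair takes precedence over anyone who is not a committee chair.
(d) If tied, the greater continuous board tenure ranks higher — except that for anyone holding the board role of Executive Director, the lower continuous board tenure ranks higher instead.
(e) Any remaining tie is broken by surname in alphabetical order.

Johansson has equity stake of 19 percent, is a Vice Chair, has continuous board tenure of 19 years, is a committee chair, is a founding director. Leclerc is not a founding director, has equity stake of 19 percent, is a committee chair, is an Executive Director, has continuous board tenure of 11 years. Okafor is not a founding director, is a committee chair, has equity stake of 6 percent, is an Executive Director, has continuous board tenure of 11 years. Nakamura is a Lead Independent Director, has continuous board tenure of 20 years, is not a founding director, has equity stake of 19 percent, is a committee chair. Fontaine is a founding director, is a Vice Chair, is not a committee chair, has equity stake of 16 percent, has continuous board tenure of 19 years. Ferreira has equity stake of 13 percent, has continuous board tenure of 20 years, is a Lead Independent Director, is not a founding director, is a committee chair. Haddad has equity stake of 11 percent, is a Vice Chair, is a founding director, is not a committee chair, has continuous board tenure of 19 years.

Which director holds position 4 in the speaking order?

By board role: Johansson, Fontaine and Haddad (Vice Chair); then Ferreira and Nakamura (Lead Independent Director); then Leclerc and Okafor (Executive Director).
Johansson, Fontaine and Haddad are each a founding director, so the next rule applies.
Among Johansson, Fontaine and Haddad, a committee chair before not a committee chair: Johansson (a committee chair) before Fontaine and Haddad (not a committee chair).
Fontaine and Haddad both have continuous board tenure 19 years, so the next rule applies.
Among Fontaine and Haddad, alphabetically by surname: Fontaine before Haddad.
Ferreira and Nakamura are each not a founding director, so the next rule applies.
Ferreira and Nakamura are each a committee chair, so the next rule applies.
Ferreira and Nakamura both have continuous board tenure 20 years, so the next rule applies.
Among Ferreira and Nakamura, alphabetically by surname: Ferreira before Nakamura.
Leclerc and Okafor are each not a founding director, so the next rule applies.
Leclerc and Okafor are each a committee chair, so the next rule applies.
Leclerc and Okafor both have continuous board tenure 11 years, so the next rule applies.
Among Leclerc and Okafor, alphabetically by surname: Leclerc before Okafor.
Order: Johansson, Fontaine, Haddad, Ferreira, Nakamura, Leclerc, Okafor.

Ferreira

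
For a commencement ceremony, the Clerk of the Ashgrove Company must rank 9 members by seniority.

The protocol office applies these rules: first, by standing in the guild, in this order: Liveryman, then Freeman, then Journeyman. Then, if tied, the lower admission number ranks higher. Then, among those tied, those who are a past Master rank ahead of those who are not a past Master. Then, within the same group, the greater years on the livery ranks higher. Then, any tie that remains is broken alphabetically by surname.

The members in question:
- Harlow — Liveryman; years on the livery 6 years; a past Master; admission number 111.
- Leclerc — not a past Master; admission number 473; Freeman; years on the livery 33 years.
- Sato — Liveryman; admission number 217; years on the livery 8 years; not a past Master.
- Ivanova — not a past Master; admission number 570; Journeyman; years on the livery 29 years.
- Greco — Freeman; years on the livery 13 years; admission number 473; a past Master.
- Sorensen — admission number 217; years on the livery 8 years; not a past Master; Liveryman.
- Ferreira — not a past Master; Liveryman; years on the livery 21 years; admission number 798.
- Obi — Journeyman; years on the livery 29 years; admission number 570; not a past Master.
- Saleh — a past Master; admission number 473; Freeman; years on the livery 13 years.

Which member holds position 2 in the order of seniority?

By standing in the guild: Harlow, Sato, Sorensen and Ferreira (Liveryman); then Greco, Saleh and Leclerc (Freeman); then Ivanova and Obi (Journeyman).
Among Harlow, Sato, Sorensen and Ferreira, by admission number (lower first): Harlow (111) before Sato and Sorensen (217) before Ferreira (798).
Sato and Sorensen are each not a past Master, so the next rule applies.
Sato and Sorensen both have years on the livery 8 years, so the next rule applies.
Among Sato and Sorensen, alphabetically by surname: Sato before Sorensen.
Greco, Saleh and Leclerc all have admission number 473, so the next rule applies.
Among Greco, Saleh and Leclerc, a past Master before not a past Master: Greco and Saleh (a past Master) before Leclerc (not a past Master).
Greco and Saleh both have years on the livery 13 years, so the next rule applies.
Among Greco and Saleh, alphabetically by surname: Greco before Saleh.
Ivanova and Obi both have admission number 570, so the next rule applies.
Ivanova and Obi are each not a past Master, so the next rule applies.
Ivanova and Obi both have years on the livery 29 years, so the next rule applies.
Among Ivanova and Obi, alphabetically by surname: Ivanova before Obi.
Order: Harlow, Sato, Sorensen, Ferreira, Greco, Saleh, Leclerc, Ivanova, Obi.

Sato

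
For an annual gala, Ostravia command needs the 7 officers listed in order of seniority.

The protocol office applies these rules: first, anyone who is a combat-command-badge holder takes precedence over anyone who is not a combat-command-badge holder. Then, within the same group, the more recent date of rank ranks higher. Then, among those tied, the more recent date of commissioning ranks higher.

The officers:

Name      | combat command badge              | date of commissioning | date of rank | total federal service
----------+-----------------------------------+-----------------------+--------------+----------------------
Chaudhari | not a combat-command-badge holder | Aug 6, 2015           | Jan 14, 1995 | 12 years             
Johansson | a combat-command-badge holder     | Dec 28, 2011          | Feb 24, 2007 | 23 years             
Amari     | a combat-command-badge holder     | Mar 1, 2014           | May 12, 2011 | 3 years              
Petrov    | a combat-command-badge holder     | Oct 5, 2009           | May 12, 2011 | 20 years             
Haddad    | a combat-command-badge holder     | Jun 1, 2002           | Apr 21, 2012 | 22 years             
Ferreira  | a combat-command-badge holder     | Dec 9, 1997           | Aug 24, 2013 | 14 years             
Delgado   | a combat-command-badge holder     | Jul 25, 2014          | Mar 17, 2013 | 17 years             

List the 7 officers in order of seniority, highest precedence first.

By the first rule: Ferreira, Delgado, Haddad, Amari, Petrov and Johansson (each a combat-command-badge holder); then Chaudhari (not a combat-command-badge holder).
Among Ferreira, Delgado, Haddad, Amari, Petrov and Johansson, by date of rank (later first): Ferreira (Aug 24, 2013) before Delgado (Mar 17, 2013) before Haddad (Apr 21, 2012) before Amari and Petrov (May 12, 2011) before Johansson (Feb 24, 2007).
Among Amari and Petrov, by date of commissioning (later first): Amari (Mar 1, 2014) before Petrov (Oct 5, 2009).
Full order: Ferreira, Delgado, Haddad, Amari, Petrov, Johansson, Chaudhari.

Ferreira, Delgado, Haddad, Amari, Petrov, Johansson, Chaudhari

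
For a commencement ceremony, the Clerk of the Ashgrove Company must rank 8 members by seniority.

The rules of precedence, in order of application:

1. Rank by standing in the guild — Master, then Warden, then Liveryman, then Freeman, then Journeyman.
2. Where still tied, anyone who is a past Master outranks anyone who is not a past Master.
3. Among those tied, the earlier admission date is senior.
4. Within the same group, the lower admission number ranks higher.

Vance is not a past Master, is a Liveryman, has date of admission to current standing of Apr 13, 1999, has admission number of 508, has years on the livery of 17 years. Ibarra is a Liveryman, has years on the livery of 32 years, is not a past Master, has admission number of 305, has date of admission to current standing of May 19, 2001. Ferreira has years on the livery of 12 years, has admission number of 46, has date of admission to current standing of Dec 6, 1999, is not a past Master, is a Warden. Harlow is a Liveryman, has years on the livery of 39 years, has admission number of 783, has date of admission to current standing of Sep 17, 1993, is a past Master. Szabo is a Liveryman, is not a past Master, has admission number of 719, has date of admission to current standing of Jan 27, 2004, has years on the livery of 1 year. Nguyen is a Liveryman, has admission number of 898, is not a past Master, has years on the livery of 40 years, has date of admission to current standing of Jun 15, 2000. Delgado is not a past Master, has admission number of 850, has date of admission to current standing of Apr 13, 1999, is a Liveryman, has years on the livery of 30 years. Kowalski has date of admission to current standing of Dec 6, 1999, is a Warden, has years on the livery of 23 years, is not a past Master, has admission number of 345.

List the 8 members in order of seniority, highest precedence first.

Ferreira, Kowalski, Harlow, Vance, Delgado, Nguyen, Ibarra, Szabo

By standing in the guild: Ferreira and Kowalski (Warden); then Harlow, Vance, Delgado, Nguyen, Ibarra and Szabo (Liveryman).
Ferreira and Kowalski are each not a past Master, so the next rule applies.
Ferreira and Kowalski both have date of admission to current standing Dec 6, 1999, so the next rule applies.
Among Ferreira and Kowalski, by admission number (lower first): Ferreira (46) before Kowalski (345).
Among Harlow, Vance, Delgado, Nguyen, Ibarra and Szabo, a past Master before not a past Master: Harlow (a past Master) before Vance, Delgado, Nguyen, Ibarra and Szabo (not a past Master).
Among Vance, Delgado, Nguyen, Ibarra and Szabo, by date of admission to current standing (earlier first): Vance and Delgado (Apr 13, 1999) before Nguyen (Jun 15, 2000) before Ibarra (May 19, 2001) before Szabo (Jan 27, 2004).
Among Vance and Delgado, by admission number (lower first): Vance (508) before Delgado (850).
Full order: Ferreira, Kowalski, Harlow, Vance, Delgado, Nguyen, Ibarra, Szabo.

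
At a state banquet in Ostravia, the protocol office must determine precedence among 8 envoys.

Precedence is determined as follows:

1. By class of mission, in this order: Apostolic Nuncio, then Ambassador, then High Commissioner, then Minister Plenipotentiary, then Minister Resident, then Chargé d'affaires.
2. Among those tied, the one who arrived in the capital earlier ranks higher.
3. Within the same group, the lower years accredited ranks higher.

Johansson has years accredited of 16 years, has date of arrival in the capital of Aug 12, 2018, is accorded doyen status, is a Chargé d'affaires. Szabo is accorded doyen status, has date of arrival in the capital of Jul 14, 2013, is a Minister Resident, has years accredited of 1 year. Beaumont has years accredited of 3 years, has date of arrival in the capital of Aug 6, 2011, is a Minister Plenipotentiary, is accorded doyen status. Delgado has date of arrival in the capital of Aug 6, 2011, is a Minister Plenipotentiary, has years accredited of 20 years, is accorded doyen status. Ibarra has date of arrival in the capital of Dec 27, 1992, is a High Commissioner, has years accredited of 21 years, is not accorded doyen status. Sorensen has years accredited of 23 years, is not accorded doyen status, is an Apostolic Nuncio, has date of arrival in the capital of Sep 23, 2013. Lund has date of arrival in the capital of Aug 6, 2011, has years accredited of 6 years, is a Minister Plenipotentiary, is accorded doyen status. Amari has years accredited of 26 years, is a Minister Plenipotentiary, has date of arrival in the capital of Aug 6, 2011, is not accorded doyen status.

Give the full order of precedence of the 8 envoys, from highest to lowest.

By class of mission: Sorensen (Apostolic Nuncio); then Ibarra (High Commissioner); then Beaumont, Lund, Delgado and Amari (Minister Plenipotentiary); then Szabo (Minister Resident); then Johansson (Chargé d'affaires).
Beaumont, Lund, Delgado and Amari all have date of arrival in the capital Aug 6, 2011, so the next rule applies.
Among Beaumont, Lund, Delgado and Amari, by years accredited (lower first): Beaumont (3 years) before Lund (6 years) before Delgado (20 years) before Amari (26 years).
Full order: Sorensen, Ibarra, Beaumont, Lund, Delgado, Amari, Szabo, Johansson.

Sorensen, Ibarra, Beaumont, Lund, Delgado, Amari, Szabo, Johansson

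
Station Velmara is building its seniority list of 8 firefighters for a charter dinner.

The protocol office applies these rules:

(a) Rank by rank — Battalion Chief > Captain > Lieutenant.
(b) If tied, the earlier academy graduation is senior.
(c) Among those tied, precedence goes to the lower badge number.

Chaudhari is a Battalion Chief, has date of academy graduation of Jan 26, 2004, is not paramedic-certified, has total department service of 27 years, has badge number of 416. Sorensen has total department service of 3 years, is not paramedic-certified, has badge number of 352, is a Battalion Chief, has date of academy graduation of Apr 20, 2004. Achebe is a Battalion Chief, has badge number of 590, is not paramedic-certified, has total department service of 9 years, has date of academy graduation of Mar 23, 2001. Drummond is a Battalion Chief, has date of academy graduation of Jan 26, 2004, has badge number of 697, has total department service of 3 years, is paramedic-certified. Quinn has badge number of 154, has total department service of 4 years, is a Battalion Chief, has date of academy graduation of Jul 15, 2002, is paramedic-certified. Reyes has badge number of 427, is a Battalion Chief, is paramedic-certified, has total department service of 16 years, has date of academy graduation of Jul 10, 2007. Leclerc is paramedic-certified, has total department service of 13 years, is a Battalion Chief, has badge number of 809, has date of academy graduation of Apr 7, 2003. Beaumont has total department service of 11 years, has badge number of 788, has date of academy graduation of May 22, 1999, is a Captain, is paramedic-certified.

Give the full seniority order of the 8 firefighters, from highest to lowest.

Achebe, Quinn, Leclerc, Chaudhari, Drummond, Sorensen, Reyes, Beaumont

By rank: Achebe, Quinn, Leclerc, Chaudhari, Drummond, Sorensen and Reyes (Battalion Chief); then Beaumont (Captain).
Among Achebe, Quinn, Leclerc, Chaudhari, Drummond, Sorensen and Reyes, by date of academy graduation (earlier first): Achebe (Mar 23, 2001) before Quinn (Jul 15, 2002) before Leclerc (Apr 7, 2003) before Chaudhari and Drummond (Jan 26, 2004) before Sorensen (Apr 20, 2004) before Reyes (Jul 10, 2007).
Among Chaudhari and Drummond, by badge number (lower first): Chaudhari (416) before Drummond (697).
Full order: Achebe, Quinn, Leclerc, Chaudhari, Drummond, Sorensen, Reyes, Beaumont.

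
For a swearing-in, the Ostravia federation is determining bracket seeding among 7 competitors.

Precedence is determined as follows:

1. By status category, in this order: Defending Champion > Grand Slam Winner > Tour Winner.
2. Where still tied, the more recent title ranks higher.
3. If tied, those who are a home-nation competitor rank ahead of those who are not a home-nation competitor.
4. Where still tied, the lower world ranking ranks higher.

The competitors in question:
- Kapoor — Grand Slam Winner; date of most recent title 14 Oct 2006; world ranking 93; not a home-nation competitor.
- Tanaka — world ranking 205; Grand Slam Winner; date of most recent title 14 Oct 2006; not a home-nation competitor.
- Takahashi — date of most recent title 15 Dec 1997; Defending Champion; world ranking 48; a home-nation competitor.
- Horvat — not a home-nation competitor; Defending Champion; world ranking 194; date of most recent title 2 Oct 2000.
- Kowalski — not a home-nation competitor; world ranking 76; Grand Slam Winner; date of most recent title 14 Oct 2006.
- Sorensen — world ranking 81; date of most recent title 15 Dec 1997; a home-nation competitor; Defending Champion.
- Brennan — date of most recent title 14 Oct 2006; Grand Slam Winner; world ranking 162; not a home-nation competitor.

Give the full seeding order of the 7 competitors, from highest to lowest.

By status category: Horvat, Takahashi and Sorensen (Defending Champion); then Kowalski, Kapoor, Brennan and Tanaka (Grand Slam Winner).
Among Horvat, Takahashi and Sorensen, by date of most recent title (later first): Horvat (2 Oct 2000) before Takahashi and Sorensen (15 Dec 1997).
Takahashi and Sorensen are each a home-nation competitor, so the next rule applies.
Among Takahashi and Sorensen, by world ranking (lower first): Takahashi (48) before Sorensen (81).
Kowalski, Kapoor, Brennan and Tanaka all have date of most recent title 14 Oct 2006, so the next rule applies.
Kowalski, Kapoor, Brennan and Tanaka are each not a home-nation competitor, so the next rule applies.
Among Kowalski, Kapoor, Brennan and Tanaka, by world ranking (lower first): Kowalski (76) before Kapoor (93) before Brennan (162) before Tanaka (205).
Full order: Horvat, Takahashi, Sorensen, Kowalski, Kapoor, Brennan, Tanaka.

Horvat, Takahashi, Sorensen, Kowalski, Kapoor, Brennan, Tanaka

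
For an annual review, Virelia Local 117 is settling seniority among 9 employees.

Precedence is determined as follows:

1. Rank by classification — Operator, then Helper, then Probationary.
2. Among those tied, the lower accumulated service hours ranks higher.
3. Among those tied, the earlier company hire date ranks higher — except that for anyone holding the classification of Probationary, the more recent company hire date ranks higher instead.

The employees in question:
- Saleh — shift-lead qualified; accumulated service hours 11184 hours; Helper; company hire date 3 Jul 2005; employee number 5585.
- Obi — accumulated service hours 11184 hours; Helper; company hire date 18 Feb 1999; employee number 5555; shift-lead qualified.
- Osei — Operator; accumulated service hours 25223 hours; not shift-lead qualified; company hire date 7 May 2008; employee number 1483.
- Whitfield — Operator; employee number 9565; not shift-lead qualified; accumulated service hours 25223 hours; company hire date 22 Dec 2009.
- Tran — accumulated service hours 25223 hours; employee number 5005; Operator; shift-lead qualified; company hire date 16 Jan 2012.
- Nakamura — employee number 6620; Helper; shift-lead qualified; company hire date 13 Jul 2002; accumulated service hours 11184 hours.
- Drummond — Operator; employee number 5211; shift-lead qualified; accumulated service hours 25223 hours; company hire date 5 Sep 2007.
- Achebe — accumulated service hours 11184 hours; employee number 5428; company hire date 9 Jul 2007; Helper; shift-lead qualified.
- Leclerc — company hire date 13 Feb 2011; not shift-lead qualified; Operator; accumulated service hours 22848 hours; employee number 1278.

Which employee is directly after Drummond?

Osei

By classification: Leclerc, Drummond, Osei, Whitfield and Tran (Operator); then Obi, Nakamura, Saleh and Achebe (Helper).
Among Leclerc, Drummond, Osei, Whitfield and Tran, by accumulated service hours (lower first): Leclerc (22848 hours) before Drummond, Osei, Whitfield and Tran (25223 hours).
Among Drummond, Osei, Whitfield and Tran, by company hire date (earlier first): Drummond (5 Sep 2007) before Osei (7 May 2008) before Whitfield (22 Dec 2009) before Tran (16 Jan 2012).
Obi, Nakamura, Saleh and Achebe all have accumulated service hours 11184 hours, so the next rule applies.
Among Obi, Nakamura, Saleh and Achebe, by company hire date (earlier first): Obi (18 Feb 1999) before Nakamura (13 Jul 2002) before Saleh (3 Jul 2005) before Achebe (9 Jul 2007).
Order: Leclerc, Drummond, Osei, Whitfield, Tran, Obi, Nakamura, Saleh, Achebe.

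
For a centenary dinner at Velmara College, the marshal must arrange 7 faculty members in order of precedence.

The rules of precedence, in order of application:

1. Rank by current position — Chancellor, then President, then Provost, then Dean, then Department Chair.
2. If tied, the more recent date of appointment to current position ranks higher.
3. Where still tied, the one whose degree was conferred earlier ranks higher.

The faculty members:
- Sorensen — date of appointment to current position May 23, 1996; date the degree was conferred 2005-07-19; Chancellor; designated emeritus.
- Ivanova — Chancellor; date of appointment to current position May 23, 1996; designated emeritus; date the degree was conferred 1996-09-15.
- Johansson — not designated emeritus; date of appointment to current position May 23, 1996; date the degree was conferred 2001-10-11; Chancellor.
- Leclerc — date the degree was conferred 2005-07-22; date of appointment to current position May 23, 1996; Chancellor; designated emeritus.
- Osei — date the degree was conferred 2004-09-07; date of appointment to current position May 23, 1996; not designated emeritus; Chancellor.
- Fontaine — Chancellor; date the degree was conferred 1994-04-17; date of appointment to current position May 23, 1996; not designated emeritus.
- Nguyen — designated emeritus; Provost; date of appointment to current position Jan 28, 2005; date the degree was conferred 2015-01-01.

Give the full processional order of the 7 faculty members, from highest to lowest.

Fontaine, Ivanova, Johansson, Osei, Sorensen, Leclerc, Nguyen

By current position: Fontaine, Ivanova, Johansson, Osei, Sorensen and Leclerc (Chancellor); then Nguyen (Provost).
Fontaine, Ivanova, Johansson, Osei, Sorensen and Leclerc all have date of appointment to current position May 23, 1996, so the next rule applies.
Among Fontaine, Ivanova, Johansson, Osei, Sorensen and Leclerc, by date the degree was conferred (earlier first): Fontaine (1994-04-17) before Ivanova (1996-09-15) before Johansson (2001-10-11) before Osei (2004-09-07) before Sorensen (2005-07-19) before Leclerc (2005-07-22).
Full order: Fontaine, Ivanova, Johansson, Osei, Sorensen, Leclerc, Nguyen.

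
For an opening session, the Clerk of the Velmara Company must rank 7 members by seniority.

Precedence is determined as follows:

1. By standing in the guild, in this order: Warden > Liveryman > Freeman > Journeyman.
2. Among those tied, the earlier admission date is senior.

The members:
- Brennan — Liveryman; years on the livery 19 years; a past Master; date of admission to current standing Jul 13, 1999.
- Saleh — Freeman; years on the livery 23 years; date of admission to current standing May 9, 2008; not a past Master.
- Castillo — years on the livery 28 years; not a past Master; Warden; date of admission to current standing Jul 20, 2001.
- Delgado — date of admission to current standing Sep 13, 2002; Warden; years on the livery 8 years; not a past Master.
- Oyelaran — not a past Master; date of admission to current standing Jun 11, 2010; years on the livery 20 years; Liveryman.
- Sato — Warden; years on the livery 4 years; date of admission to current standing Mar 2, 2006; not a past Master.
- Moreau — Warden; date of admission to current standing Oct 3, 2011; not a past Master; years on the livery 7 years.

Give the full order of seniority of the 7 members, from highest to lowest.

By standing in the guild: Castillo, Delgado, Sato and Moreau (Warden); then Brennan and Oyelaran (Liveryman); then Saleh (Freeman).
Among Castillo, Delgado, Sato and Moreau, by date of admission to current standing (earlier first): Castillo (Jul 20, 2001) before Delgado (Sep 13, 2002) before Sato (Mar 2, 2006) before Moreau (Oct 3, 2011).
Among Brennan and Oyelaran, by date of admission to current standing (earlier first): Brennan (Jul 13, 1999) before Oyelaran (Jun 11, 2010).
Full order: Castillo, Delgado, Sato, Moreau, Brennan, Oyelaran, Saleh.

Castillo, Delgado, Sato, Moreau, Brennan, Oyelaran, Saleh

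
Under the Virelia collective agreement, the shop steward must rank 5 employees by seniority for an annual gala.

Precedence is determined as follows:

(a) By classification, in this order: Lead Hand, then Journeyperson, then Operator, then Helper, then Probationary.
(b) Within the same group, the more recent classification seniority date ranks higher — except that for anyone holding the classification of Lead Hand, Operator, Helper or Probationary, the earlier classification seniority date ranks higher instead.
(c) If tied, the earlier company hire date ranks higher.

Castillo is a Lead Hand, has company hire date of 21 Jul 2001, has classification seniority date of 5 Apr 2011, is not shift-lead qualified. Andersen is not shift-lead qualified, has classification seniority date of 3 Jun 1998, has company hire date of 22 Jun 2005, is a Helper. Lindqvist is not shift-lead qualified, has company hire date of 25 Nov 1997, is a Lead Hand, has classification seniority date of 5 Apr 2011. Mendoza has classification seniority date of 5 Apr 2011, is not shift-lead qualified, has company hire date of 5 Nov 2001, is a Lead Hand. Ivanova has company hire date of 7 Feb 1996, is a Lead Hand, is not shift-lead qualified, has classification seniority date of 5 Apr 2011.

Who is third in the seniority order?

By classification: Ivanova, Lindqvist, Castillo and Mendoza (Lead Hand); then Andersen (Helper).
Ivanova, Lindqvist, Castillo and Mendoza all have classification seniority date 5 Apr 2011, so the next rule applies.
Among Ivanova, Lindqvist, Castillo and Mendoza, by company hire date (earlier first): Ivanova (7 Feb 1996) before Lindqvist (25 Nov 1997) before Castillo (21 Jul 2001) before Mendoza (5 Nov 2001).
Order: Ivanova, Lindqvist, Castillo, Mendoza, Andersen.

Castillo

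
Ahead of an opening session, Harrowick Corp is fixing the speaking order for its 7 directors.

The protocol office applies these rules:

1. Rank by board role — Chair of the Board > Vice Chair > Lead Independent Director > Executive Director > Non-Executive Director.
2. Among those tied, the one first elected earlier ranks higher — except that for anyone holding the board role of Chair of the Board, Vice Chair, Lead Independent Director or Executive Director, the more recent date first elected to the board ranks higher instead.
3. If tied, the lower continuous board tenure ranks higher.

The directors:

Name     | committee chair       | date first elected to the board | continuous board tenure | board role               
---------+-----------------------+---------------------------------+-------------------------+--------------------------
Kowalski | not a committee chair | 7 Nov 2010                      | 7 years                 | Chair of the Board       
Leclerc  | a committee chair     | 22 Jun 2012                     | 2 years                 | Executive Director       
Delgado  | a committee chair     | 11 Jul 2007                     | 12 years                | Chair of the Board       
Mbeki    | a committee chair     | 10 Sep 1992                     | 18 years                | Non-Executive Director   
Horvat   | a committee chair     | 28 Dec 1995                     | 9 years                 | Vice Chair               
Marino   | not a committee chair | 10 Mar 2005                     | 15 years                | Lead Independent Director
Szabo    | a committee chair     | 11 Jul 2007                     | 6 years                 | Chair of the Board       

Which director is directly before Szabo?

Kowalski

By board role: Kowalski, Szabo and Delgado (Chair of the Board); then Horvat (Vice Chair); then Marino (Lead Independent Director); then Leclerc (Executive Director); then Mbeki (Non-Executive Director).
Among Kowalski, Szabo and Delgado, by date first elected to the board (later first) (reversed rule for this group): Kowalski (7 Nov 2010) before Szabo and Delgado (11 Jul 2007).
Among Szabo and Delgado, by continuous board tenure (lower first): Szabo (6 years) before Delgado (12 years).
Order: Kowalski, Szabo, Delgado, Horvat, Marino, Leclerc, Mbeki.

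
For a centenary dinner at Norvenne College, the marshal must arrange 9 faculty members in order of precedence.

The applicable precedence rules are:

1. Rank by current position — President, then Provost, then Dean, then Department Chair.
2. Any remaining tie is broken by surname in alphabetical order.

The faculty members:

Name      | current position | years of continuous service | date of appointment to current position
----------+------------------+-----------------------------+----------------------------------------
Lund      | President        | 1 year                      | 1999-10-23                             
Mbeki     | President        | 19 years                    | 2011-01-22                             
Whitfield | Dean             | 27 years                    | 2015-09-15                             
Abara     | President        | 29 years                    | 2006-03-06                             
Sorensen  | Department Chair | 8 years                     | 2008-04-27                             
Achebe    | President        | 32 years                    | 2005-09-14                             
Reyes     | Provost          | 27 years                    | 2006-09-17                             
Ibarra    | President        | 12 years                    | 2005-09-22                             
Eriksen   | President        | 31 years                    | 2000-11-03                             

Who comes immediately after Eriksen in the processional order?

By current position: Abara, Achebe, Eriksen, Ibarra, Lund and Mbeki (President); then Reyes (Provost); then Whitfield (Dean); then Sorensen (Department Chair).
Among Abara, Achebe, Eriksen, Ibarra, Lund and Mbeki, alphabetically by surname: Abara before Achebe before Eriksen before Ibarra before Lund before Mbeki.
Order: Abara, Achebe, Eriksen, Ibarra, Lund, Mbeki, Reyes, Whitfield, Sorensen.

Ibarra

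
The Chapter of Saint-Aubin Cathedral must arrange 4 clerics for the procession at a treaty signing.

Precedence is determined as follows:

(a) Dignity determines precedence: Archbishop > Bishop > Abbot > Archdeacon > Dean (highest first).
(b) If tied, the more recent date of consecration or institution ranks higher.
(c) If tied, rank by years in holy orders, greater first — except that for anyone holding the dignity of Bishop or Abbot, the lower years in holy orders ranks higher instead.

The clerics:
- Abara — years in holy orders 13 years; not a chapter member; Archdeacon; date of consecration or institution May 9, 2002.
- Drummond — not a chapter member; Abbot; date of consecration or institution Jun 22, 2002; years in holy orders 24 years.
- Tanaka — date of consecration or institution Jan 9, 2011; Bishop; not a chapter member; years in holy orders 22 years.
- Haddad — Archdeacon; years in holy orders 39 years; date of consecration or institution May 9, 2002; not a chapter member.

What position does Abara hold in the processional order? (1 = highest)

4

By dignity: Tanaka (Bishop); then Drummond (Abbot); then Haddad and Abara (Archdeacon).
Haddad and Abara both have date of consecration or institution May 9, 2002, so the next rule applies.
Among Haddad and Abara, by years in holy orders (higher first): Haddad (39 years) before Abara (13 years).
Order: Tanaka, Drummond, Haddad, Abara. So position 4.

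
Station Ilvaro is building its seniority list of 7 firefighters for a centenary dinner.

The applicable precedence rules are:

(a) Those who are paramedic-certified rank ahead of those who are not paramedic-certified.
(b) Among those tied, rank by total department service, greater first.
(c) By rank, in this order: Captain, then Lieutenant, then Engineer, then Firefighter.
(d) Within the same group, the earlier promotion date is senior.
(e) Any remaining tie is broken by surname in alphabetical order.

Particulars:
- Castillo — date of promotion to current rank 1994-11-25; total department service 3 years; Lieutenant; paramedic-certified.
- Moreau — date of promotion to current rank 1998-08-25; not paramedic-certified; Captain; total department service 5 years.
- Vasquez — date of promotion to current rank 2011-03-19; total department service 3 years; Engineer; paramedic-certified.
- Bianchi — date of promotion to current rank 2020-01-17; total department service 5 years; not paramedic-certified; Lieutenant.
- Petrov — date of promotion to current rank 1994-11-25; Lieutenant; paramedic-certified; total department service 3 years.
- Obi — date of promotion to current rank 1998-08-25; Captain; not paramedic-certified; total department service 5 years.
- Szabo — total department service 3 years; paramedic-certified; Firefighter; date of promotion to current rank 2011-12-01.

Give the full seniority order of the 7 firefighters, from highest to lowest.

By the first rule: Castillo, Petrov, Vasquez and Szabo (each paramedic-certified); then Moreau, Obi and Bianchi (each not paramedic-certified).
Castillo, Petrov, Vasquez and Szabo all have total department service 3 years, so the next rule applies.
Among Castillo, Petrov, Vasquez and Szabo, by rank: Castillo and Petrov (Lieutenant) before Vasquez (Engineer) before Szabo (Firefighter).
Castillo and Petrov both have date of promotion to current rank 1994-11-25, so the next rule applies.
Among Castillo and Petrov, alphabetically by surname: Castillo before Petrov.
Moreau, Obi and Bianchi all have total department service 5 years, so the next rule applies.
Among Moreau, Obi and Bianchi, by rank: Moreau and Obi (Captain) before Bianchi (Lieutenant).
Moreau and Obi both have date of promotion to current rank 1998-08-25, so the next rule applies.
Among Moreau and Obi, alphabetically by surname: Moreau before Obi.
Full order: Castillo, Petrov, Vasquez, Szabo, Moreau, Obi, Bianchi.

Castillo, Petrov, Vasquez, Szabo, Moreau, Obi, Bianchi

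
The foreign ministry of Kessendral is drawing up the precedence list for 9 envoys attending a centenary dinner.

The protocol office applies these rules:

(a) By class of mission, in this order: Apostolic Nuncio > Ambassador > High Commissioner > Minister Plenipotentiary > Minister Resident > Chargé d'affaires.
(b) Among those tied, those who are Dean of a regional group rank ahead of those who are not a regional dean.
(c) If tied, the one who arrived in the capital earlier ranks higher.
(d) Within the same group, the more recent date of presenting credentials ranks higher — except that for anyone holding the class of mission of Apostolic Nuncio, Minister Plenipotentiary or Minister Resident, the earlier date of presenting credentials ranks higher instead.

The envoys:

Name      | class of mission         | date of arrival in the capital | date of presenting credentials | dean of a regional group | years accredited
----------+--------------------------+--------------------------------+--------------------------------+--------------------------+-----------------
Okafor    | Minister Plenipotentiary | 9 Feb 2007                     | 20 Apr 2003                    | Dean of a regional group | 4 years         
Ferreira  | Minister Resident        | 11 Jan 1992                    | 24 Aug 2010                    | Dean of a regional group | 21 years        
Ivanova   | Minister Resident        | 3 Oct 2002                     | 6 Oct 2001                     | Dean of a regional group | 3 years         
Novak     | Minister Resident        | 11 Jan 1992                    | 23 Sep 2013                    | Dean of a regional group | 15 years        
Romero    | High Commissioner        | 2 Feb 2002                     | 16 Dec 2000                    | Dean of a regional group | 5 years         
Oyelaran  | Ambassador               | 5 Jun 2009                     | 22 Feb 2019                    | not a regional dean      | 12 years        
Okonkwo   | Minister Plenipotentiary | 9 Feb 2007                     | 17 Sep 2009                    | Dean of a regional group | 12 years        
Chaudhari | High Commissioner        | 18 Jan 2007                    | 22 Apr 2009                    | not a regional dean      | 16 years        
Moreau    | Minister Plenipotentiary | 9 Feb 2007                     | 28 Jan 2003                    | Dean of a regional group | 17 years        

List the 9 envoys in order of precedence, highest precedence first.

By class of mission: Oyelaran (Ambassador); then Romero and Chaudhari (High Commissioner); then Moreau, Okafor and Okonkwo (Minister Plenipotentiary); then Ferreira, Novak and Ivanova (Minister Resident).
Among Romero and Chaudhari, Dean of a regional group before not a regional dean: Romero (Dean of a regional group) before Chaudhari (not a regional dean).
Moreau, Okafor and Okonkwo are each Dean of a regional group, so the next rule applies.
Moreau, Okafor and Okonkwo all have date of arrival in the capital 9 Feb 2007, so the next rule applies.
Among Moreau, Okafor and Okonkwo, by date of presenting credentials (earlier first) (reversed rule for this group): Moreau (28 Jan 2003) before Okafor (20 Apr 2003) before Okonkwo (17 Sep 2009).
Ferreira, Novak and Ivanova are each Dean of a regional group, so the next rule applies.
Among Ferreira, Novak and Ivanova, by date of arrival in the capital (earlier first): Ferreira and Novak (11 Jan 1992) before Ivanova (3 Oct 2002).
Among Ferreira and Novak, by date of presenting credentials (earlier first) (reversed rule for this group): Ferreira (24 Aug 2010) before Novak (23 Sep 2013).
Full order: Oyelaran, Romero, Chaudhari, Moreau, Okafor, Okonkwo, Ferreira, Novak, Ivanova.

Oyelaran, Romero, Chaudhari, Moreau, Okafor, Okonkwo, Ferreira, Novak, Ivanova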